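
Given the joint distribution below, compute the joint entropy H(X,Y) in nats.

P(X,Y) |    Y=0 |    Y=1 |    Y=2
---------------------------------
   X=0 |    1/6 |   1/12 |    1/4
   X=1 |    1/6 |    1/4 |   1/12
1.7046 nats

Joint entropy is H(X,Y) = -Σ_{x,y} p(x,y) log p(x,y).

Summing over all non-zero entries:
H(X,Y) = -[1/6·log_e(1/6) + 1/12·log_e(1/12) + 1/4·log_e(1/4) + 1/6·log_e(1/6) + 1/4·log_e(1/4) + 1/12·log_e(1/12)]
H(X,Y) = 1.7046 nats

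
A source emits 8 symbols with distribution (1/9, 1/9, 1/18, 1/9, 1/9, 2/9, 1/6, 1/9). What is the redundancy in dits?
0.0284 dits

Redundancy measures how far a source is from maximum entropy:
R = H_max - H(X)

Maximum entropy for 8 symbols: H_max = log_10(8) = 0.9031 dits
Actual entropy: H(X) = 0.8747 dits
Redundancy: R = 0.9031 - 0.8747 = 0.0284 dits

This redundancy represents potential for compression: the source could be compressed by 0.0284 dits per symbol.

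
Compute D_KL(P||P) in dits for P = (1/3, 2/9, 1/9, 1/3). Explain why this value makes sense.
0.0000 dits

KL divergence satisfies the Gibbs inequality: D_KL(P||Q) ≥ 0 for all distributions P, Q.

D_KL(P||Q) = Σ p(x) log(p(x)/q(x))
Each term is p(x) × log_10(p(x)/p(x)) = p(x) × log_10(1) = 0, so the sum is 0.
D_KL(P||Q) = 0.0000 dits

When P = Q, the KL divergence is exactly 0, as there is no 'divergence' between identical distributions.

This non-negativity is a fundamental property: relative entropy cannot be negative because it measures how different Q is from P.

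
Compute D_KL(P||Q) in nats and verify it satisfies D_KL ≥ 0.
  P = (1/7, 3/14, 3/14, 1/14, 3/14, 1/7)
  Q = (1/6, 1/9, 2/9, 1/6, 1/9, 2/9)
0.1280 nats

KL divergence satisfies the Gibbs inequality: D_KL(P||Q) ≥ 0 for all distributions P, Q.

D_KL(P||Q) = Σ p(x) log(p(x)/q(x))
Term by term:
  x=0: 1/7 × log_e[(1/7)/(1/6)] = -0.0220
  x=1: 3/14 × log_e[(3/14)/(1/9)] = 0.1407
  x=2: 3/14 × log_e[(3/14)/(2/9)] = -0.0078
  x=3: 1/14 × log_e[(1/14)/(1/6)] = -0.0605
  x=4: 3/14 × log_e[(3/14)/(1/9)] = 0.1407
  x=5: 1/7 × log_e[(1/7)/(2/9)] = -0.0631
D_KL(P||Q) = 0.1280 nats

D_KL(P||Q) = 0.1280 ≥ 0 ✓

This non-negativity is a fundamental property: relative entropy cannot be negative because it measures how different Q is from P.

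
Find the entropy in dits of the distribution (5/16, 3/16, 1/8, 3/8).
0.5668 dits

Shannon entropy is H(X) = -Σ p(x) log p(x).

For P = (5/16, 3/16, 1/8, 3/8):
H = -5/16 × log_10(5/16) -3/16 × log_10(3/16) -1/8 × log_10(1/8) -3/8 × log_10(3/8)
H = 0.5668 dits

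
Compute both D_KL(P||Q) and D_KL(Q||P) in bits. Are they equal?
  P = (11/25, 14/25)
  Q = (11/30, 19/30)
D_KL(P||Q) = 0.0163, D_KL(Q||P) = 0.0160

KL divergence is not symmetric: D_KL(P||Q) ≠ D_KL(Q||P) in general.

D_KL(P||Q) = 0.0163 bits
D_KL(Q||P) = 0.0160 bits

No, they are not equal!

This asymmetry is why KL divergence is not a true distance metric.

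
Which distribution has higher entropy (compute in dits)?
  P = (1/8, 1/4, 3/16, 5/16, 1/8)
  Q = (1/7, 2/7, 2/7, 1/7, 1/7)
Q

Computing entropies in dits:
H(P) = 0.6705
H(Q) = 0.6731

Distribution Q has higher entropy.

Intuition: The distribution closer to uniform (more spread out) has higher entropy.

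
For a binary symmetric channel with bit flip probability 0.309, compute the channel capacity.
0.1080 bits

For a binary symmetric channel (BSC) with error probability p:
Capacity C = 1 - H(p) bits per symbol

where H(p) = -p log₂(p) - (1-p) log₂(1-p) is the binary entropy function.

H(0.309) = 0.8920 bits
C = 1 - 0.8920 = 0.1080 bits per symbol

This means we can reliably transmit up to 0.1080 bits of information per channel use.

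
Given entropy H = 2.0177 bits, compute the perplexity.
4.0494

Perplexity is 2^H (or exp(H) for natural log).

H = 2.0177 bits
Perplexity = 2^2.0177 = 4.0494

Interpretation: The model's uncertainty is equivalent to choosing uniformly among 4.0 options.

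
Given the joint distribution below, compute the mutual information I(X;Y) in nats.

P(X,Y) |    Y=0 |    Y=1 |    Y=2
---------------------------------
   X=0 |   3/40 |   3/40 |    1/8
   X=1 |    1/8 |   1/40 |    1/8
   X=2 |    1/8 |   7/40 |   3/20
0.0461 nats

Mutual information: I(X;Y) = H(X) + H(Y) - H(X,Y)

Marginals:
P(X) = (11/40, 11/40, 9/20), H(X) = 1.0694 nats
P(Y) = (13/40, 11/40, 2/5), H(Y) = 1.0868 nats

Joint entropy: H(X,Y) = 2.1101 nats

I(X;Y) = 1.0694 + 1.0868 - 2.1101 = 0.0461 nats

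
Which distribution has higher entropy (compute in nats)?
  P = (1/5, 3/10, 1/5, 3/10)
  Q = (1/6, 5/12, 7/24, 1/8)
P

Computing entropies in nats:
H(P) = 1.3662
H(Q) = 1.2827

Distribution P has higher entropy.

Intuition: The distribution closer to uniform (more spread out) has higher entropy.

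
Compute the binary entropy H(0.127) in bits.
0.5492 bits

The binary entropy function is:
H(p) = -p log(p) - (1-p) log(1-p)

H(0.127) = -0.127 × log_2(0.127) - 0.873 × log_2(0.873)
H(0.127) = 0.5492 bits

Note: Binary entropy is maximized at p=0.5 (H=1 bit) and minimized at p=0 or p=1 (H=0).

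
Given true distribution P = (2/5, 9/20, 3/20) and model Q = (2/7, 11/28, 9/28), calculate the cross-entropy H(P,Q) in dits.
0.4742 dits

Cross-entropy: H(P,Q) = -Σ p(x) log q(x)

Alternatively: H(P,Q) = H(P) + D_KL(P||Q)
H(P) = 0.4388 dits
D_KL(P||Q) = 0.0353 dits

H(P,Q) = 0.4388 + 0.0353 = 0.4742 dits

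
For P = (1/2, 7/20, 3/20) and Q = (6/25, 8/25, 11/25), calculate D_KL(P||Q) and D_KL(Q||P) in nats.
D_KL(P||Q) = 0.2369, D_KL(Q||P) = 0.2687

KL divergence is not symmetric: D_KL(P||Q) ≠ D_KL(Q||P) in general.

D_KL(P||Q) = 0.2369 nats
D_KL(Q||P) = 0.2687 nats

No, they are not equal!

This asymmetry is why KL divergence is not a true distance metric.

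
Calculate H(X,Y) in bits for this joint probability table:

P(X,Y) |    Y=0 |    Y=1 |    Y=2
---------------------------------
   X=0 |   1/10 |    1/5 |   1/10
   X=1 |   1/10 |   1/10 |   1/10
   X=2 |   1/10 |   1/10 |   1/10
3.1219 bits

Joint entropy is H(X,Y) = -Σ_{x,y} p(x,y) log p(x,y).

Summing over all non-zero entries:
H(X,Y) = -[1/10·log_2(1/10) + 1/5·log_2(1/5) + 1/10·log_2(1/10) + 1/10·log_2(1/10) + 1/10·log_2(1/10) + 1/10·log_2(1/10) + 1/10·log_2(1/10) + 1/10·log_2(1/10) + 1/10·log_2(1/10)]
H(X,Y) = 3.1219 bits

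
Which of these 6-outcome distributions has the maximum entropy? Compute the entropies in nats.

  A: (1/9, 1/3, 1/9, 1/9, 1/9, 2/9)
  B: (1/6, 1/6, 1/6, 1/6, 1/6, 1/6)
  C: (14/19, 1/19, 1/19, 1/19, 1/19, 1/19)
B

For a discrete distribution over n outcomes, entropy is maximized by the uniform distribution.

Computing entropies:
H(A) = 1.6770 nats
H(B) = 1.7918 nats
H(C) = 0.9999 nats

The uniform distribution (where all probabilities equal 1/6) achieves the maximum entropy of log_e(6) = 1.7918 nats.

Distribution B has the highest entropy.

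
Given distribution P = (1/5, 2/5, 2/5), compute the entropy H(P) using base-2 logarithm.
1.5219 bits

Shannon entropy is H(X) = -Σ p(x) log p(x).

For P = (1/5, 2/5, 2/5):
H = -1/5 × log_2(1/5) -2/5 × log_2(2/5) -2/5 × log_2(2/5)
H = 1.5219 bits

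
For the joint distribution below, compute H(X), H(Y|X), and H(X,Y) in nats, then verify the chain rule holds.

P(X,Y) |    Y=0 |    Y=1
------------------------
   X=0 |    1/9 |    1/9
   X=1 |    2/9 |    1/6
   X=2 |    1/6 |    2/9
H(X,Y) = 1.7540, H(X) = 1.0688, H(Y|X) = 0.6852 (all in nats)

Chain rule: H(X,Y) = H(X) + H(Y|X)

Left side — joint entropy directly:
H(X,Y) = -Σ p(x,y) log p(x,y) = 1.7540 nats

Right side — compute H(Y|X) from the conditional distributions:
P(X) = (2/9, 7/18, 7/18), so H(X) = 1.0688 nats
H(Y|X) = Σ_x P(X=x) · H(Y|X=x):
  P(Y|X=0) = (1/2, 1/2), H(Y|X=0) = 0.6931, weight P(X=0) = 2/9
  P(Y|X=1) = (4/7, 3/7), H(Y|X=1) = 0.6829, weight P(X=1) = 7/18
  P(Y|X=2) = (3/7, 4/7), H(Y|X=2) = 0.6829, weight P(X=2) = 7/18
H(Y|X) = 0.6852 nats

H(X) + H(Y|X) = 1.0688 + 0.6852 = 1.7540 nats

Both sides equal 1.7540 nats. ✓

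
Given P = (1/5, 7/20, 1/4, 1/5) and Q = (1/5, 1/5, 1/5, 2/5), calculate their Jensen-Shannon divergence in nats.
0.0287 nats

Jensen-Shannon divergence is:
JSD(P||Q) = 0.5 × D_KL(P||M) + 0.5 × D_KL(Q||M)
where M = 0.5 × (P + Q) is the mixture distribution.

M = 0.5 × (1/5, 7/20, 1/4, 1/5) + 0.5 × (1/5, 1/5, 1/5, 2/5) = (1/5, 11/40, 9/40, 3/10)

D_KL(P||M) = 0.0297 nats
D_KL(Q||M) = 0.0278 nats

JSD(P||Q) = 0.5 × 0.0297 + 0.5 × 0.0278 = 0.0287 nats

Unlike KL divergence, JSD is symmetric and bounded: 0 ≤ JSD ≤ log(2).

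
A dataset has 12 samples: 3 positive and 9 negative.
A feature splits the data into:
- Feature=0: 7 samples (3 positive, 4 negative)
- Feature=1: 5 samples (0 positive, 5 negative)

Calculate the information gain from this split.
0.2366 bits

Information Gain = H(Y) - H(Y|Feature)

Before split:
P(positive) = 3/12 = 0.2500
H(Y) = 0.8113 bits

After split:
Feature=0: H = 0.9852 bits (weight = 7/12)
Feature=1: H = 0.0000 bits (weight = 5/12)
H(Y|Feature) = (7/12)×0.9852 + (5/12)×0.0000 = 0.5747 bits

Information Gain = 0.8113 - 0.5747 = 0.2366 bits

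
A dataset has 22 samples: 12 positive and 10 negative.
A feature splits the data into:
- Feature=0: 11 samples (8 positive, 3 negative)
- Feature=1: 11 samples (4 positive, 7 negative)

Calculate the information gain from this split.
0.0985 bits

Information Gain = H(Y) - H(Y|Feature)

Before split:
P(positive) = 12/22 = 0.5455
H(Y) = 0.9940 bits

After split:
Feature=0: H = 0.8454 bits (weight = 11/22)
Feature=1: H = 0.9457 bits (weight = 11/22)
H(Y|Feature) = (11/22)×0.8454 + (11/22)×0.9457 = 0.8955 bits

Information Gain = 0.9940 - 0.8955 = 0.0985 bits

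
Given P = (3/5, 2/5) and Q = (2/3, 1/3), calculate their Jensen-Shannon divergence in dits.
0.0010 dits

Jensen-Shannon divergence is:
JSD(P||Q) = 0.5 × D_KL(P||M) + 0.5 × D_KL(Q||M)
where M = 0.5 × (P + Q) is the mixture distribution.

M = 0.5 × (3/5, 2/5) + 0.5 × (2/3, 1/3) = (19/30, 11/30)

D_KL(P||M) = 0.0010 dits
D_KL(Q||M) = 0.0011 dits

JSD(P||Q) = 0.5 × 0.0010 + 0.5 × 0.0011 = 0.0010 dits

Unlike KL divergence, JSD is symmetric and bounded: 0 ≤ JSD ≤ log(2).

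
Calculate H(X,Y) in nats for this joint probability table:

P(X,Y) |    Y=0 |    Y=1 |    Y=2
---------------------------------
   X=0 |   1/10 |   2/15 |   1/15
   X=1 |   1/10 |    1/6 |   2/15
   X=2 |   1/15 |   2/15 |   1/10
2.1564 nats

Joint entropy is H(X,Y) = -Σ_{x,y} p(x,y) log p(x,y).

Summing over all non-zero entries:
H(X,Y) = -[1/10·log_e(1/10) + 2/15·log_e(2/15) + 1/15·log_e(1/15) + 1/10·log_e(1/10) + 1/6·log_e(1/6) + 2/15·log_e(2/15) + 1/15·log_e(1/15) + 2/15·log_e(2/15) + 1/10·log_e(1/10)]
H(X,Y) = 2.1564 nats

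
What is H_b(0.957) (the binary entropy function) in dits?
0.0770 dits

The binary entropy function is:
H(p) = -p log(p) - (1-p) log(1-p)

H(0.957) = -0.957 × log_10(0.957) - 0.043 × log_10(0.043)
H(0.957) = 0.0770 dits

Note: Binary entropy is maximized at p=0.5 (H=1 bit) and minimized at p=0 or p=1 (H=0).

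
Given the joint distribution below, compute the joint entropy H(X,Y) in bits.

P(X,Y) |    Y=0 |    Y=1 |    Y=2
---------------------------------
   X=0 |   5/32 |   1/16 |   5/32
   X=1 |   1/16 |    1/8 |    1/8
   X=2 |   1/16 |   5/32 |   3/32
3.0755 bits

Joint entropy is H(X,Y) = -Σ_{x,y} p(x,y) log p(x,y).

Summing over all non-zero entries:
H(X,Y) = -[5/32·log_2(5/32) + 1/16·log_2(1/16) + 5/32·log_2(5/32) + 1/16·log_2(1/16) + 1/8·log_2(1/8) + 1/8·log_2(1/8) + 1/16·log_2(1/16) + 5/32·log_2(5/32) + 3/32·log_2(3/32)]
H(X,Y) = 3.0755 bits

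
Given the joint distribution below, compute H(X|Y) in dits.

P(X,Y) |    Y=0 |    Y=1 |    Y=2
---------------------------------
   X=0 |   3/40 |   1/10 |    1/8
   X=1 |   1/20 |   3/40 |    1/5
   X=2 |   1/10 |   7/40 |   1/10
0.4557 dits

Using the chain rule: H(X|Y) = H(X,Y) - H(Y)

First, compute H(X,Y) = 0.9189 dits

Marginal P(Y) = (9/40, 7/20, 17/40)
H(Y) = 0.4633 dits

H(X|Y) = H(X,Y) - H(Y) = 0.9189 - 0.4633 = 0.4557 dits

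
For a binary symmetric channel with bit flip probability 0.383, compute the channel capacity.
0.0399 bits

For a binary symmetric channel (BSC) with error probability p:
Capacity C = 1 - H(p) bits per symbol

where H(p) = -p log₂(p) - (1-p) log₂(1-p) is the binary entropy function.

H(0.383) = 0.9601 bits
C = 1 - 0.9601 = 0.0399 bits per symbol

This means we can reliably transmit up to 0.0399 bits of information per channel use.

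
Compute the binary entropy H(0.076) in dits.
0.1168 dits

The binary entropy function is:
H(p) = -p log(p) - (1-p) log(1-p)

H(0.076) = -0.076 × log_10(0.076) - 0.924 × log_10(0.924)
H(0.076) = 0.1168 dits

Note: Binary entropy is maximized at p=0.5 (H=1 bit) and minimized at p=0 or p=1 (H=0).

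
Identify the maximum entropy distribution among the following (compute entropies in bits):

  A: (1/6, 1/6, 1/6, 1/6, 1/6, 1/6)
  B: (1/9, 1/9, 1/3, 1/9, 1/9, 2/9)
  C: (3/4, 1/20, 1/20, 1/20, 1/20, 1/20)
A

For a discrete distribution over n outcomes, entropy is maximized by the uniform distribution.

Computing entropies:
H(A) = 2.5850 bits
H(B) = 2.4194 bits
H(C) = 1.3918 bits

The uniform distribution (where all probabilities equal 1/6) achieves the maximum entropy of log_2(6) = 2.5850 bits.

Distribution A has the highest entropy.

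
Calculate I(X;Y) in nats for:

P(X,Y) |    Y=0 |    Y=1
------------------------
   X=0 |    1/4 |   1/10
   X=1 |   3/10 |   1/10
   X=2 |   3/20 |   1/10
0.0083 nats

Mutual information: I(X;Y) = H(X) + H(Y) - H(X,Y)

Marginals:
P(X) = (7/20, 2/5, 1/4), H(X) = 1.0805 nats
P(Y) = (7/10, 3/10), H(Y) = 0.6109 nats

Joint entropy: H(X,Y) = 1.6831 nats

I(X;Y) = 1.0805 + 0.6109 - 1.6831 = 0.0083 nats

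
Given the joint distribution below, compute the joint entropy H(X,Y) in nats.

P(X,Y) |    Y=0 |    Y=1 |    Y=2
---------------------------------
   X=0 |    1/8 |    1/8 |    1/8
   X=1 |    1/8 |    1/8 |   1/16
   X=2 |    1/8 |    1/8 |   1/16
2.1661 nats

Joint entropy is H(X,Y) = -Σ_{x,y} p(x,y) log p(x,y).

Summing over all non-zero entries:
H(X,Y) = -[1/8·log_e(1/8) + 1/8·log_e(1/8) + 1/8·log_e(1/8) + 1/8·log_e(1/8) + 1/8·log_e(1/8) + 1/16·log_e(1/16) + 1/8·log_e(1/8) + 1/8·log_e(1/8) + 1/16·log_e(1/16)]
H(X,Y) = 2.1661 nats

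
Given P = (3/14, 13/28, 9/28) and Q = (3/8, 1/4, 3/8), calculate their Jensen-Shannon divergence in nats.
0.0285 nats

Jensen-Shannon divergence is:
JSD(P||Q) = 0.5 × D_KL(P||M) + 0.5 × D_KL(Q||M)
where M = 0.5 × (P + Q) is the mixture distribution.

M = 0.5 × (3/14, 13/28, 9/28) + 0.5 × (3/8, 1/4, 3/8) = (0.294643, 5/14, 0.348214)

D_KL(P||M) = 0.0278 nats
D_KL(Q||M) = 0.0291 nats

JSD(P||Q) = 0.5 × 0.0278 + 0.5 × 0.0291 = 0.0285 nats

Unlike KL divergence, JSD is symmetric and bounded: 0 ≤ JSD ≤ log(2).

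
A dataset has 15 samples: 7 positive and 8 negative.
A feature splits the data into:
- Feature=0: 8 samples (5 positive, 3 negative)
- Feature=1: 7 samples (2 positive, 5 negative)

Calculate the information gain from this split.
0.0850 bits

Information Gain = H(Y) - H(Y|Feature)

Before split:
P(positive) = 7/15 = 0.4667
H(Y) = 0.9968 bits

After split:
Feature=0: H = 0.9544 bits (weight = 8/15)
Feature=1: H = 0.8631 bits (weight = 7/15)
H(Y|Feature) = (8/15)×0.9544 + (7/15)×0.8631 = 0.9118 bits

Information Gain = 0.9968 - 0.9118 = 0.0850 bits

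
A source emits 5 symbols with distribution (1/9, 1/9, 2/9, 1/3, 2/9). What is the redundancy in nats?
0.0865 nats

Redundancy measures how far a source is from maximum entropy:
R = H_max - H(X)

Maximum entropy for 5 symbols: H_max = log_e(5) = 1.6094 nats
Actual entropy: H(X) = 1.5230 nats
Redundancy: R = 1.6094 - 1.5230 = 0.0865 nats

This redundancy represents potential for compression: the source could be compressed by 0.0865 nats per symbol.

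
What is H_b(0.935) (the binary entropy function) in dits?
0.1045 dits

The binary entropy function is:
H(p) = -p log(p) - (1-p) log(1-p)

H(0.935) = -0.935 × log_10(0.935) - 0.065 × log_10(0.065)
H(0.935) = 0.1045 dits

Note: Binary entropy is maximized at p=0.5 (H=1 bit) and minimized at p=0 or p=1 (H=0).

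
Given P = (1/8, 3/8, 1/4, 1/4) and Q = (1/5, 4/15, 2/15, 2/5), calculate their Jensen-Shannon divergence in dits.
0.0116 dits

Jensen-Shannon divergence is:
JSD(P||Q) = 0.5 × D_KL(P||M) + 0.5 × D_KL(Q||M)
where M = 0.5 × (P + Q) is the mixture distribution.

M = 0.5 × (1/8, 3/8, 1/4, 1/4) + 0.5 × (1/5, 4/15, 2/15, 2/5) = (0.1625, 0.320833, 0.191667, 13/40)

D_KL(P||M) = 0.0115 dits
D_KL(Q||M) = 0.0117 dits

JSD(P||Q) = 0.5 × 0.0115 + 0.5 × 0.0117 = 0.0116 dits

Unlike KL divergence, JSD is symmetric and bounded: 0 ≤ JSD ≤ log(2).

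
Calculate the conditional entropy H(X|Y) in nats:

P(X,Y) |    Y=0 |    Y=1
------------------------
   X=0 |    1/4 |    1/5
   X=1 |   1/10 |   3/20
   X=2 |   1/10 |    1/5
1.0473 nats

Using the chain rule: H(X|Y) = H(X,Y) - H(Y)

First, compute H(X,Y) = 1.7354 nats

Marginal P(Y) = (9/20, 11/20)
H(Y) = 0.6881 nats

H(X|Y) = H(X,Y) - H(Y) = 1.7354 - 0.6881 = 1.0473 nats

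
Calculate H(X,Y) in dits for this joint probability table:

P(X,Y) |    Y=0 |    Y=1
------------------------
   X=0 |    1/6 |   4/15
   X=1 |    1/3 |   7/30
0.5893 dits

Joint entropy is H(X,Y) = -Σ_{x,y} p(x,y) log p(x,y).

Summing over all non-zero entries:
H(X,Y) = -[1/6·log_10(1/6) + 4/15·log_10(4/15) + 1/3·log_10(1/3) + 7/30·log_10(7/30)]
H(X,Y) = 0.5893 dits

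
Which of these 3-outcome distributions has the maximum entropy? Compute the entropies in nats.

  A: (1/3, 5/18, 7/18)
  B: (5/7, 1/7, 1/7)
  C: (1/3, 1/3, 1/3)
C

For a discrete distribution over n outcomes, entropy is maximized by the uniform distribution.

Computing entropies:
H(A) = 1.0893 nats
H(B) = 0.7963 nats
H(C) = 1.0986 nats

The uniform distribution (where all probabilities equal 1/3) achieves the maximum entropy of log_e(3) = 1.0986 nats.

Distribution C has the highest entropy.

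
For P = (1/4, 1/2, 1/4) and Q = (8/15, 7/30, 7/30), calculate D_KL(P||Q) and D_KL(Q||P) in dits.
D_KL(P||Q) = 0.0907, D_KL(Q||P) = 0.0913

KL divergence is not symmetric: D_KL(P||Q) ≠ D_KL(Q||P) in general.

D_KL(P||Q) = 0.0907 dits
D_KL(Q||P) = 0.0913 dits

No, they are not equal!

This asymmetry is why KL divergence is not a true distance metric.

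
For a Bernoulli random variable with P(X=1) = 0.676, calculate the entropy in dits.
0.2735 dits

The binary entropy function is:
H(p) = -p log(p) - (1-p) log(1-p)

H(0.676) = -0.676 × log_10(0.676) - 0.324 × log_10(0.324)
H(0.676) = 0.2735 dits

Note: Binary entropy is maximized at p=0.5 (H=1 bit) and minimized at p=0 or p=1 (H=0).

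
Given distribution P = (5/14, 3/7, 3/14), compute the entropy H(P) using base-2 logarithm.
1.5306 bits

Shannon entropy is H(X) = -Σ p(x) log p(x).

For P = (5/14, 3/7, 3/14):
H = -5/14 × log_2(5/14) -3/7 × log_2(3/7) -3/14 × log_2(3/14)
H = 1.5306 bits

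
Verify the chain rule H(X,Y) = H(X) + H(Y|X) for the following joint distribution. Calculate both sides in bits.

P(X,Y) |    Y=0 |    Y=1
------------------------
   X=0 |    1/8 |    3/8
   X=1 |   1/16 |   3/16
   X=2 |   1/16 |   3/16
H(X,Y) = 2.3113, H(X) = 1.5000, H(Y|X) = 0.8113 (all in bits)

Chain rule: H(X,Y) = H(X) + H(Y|X)

Left side — joint entropy directly:
H(X,Y) = -Σ p(x,y) log p(x,y) = 2.3113 bits

Right side — compute H(Y|X) from the conditional distributions:
P(X) = (1/2, 1/4, 1/4), so H(X) = 1.5000 bits
H(Y|X) = Σ_x P(X=x) · H(Y|X=x):
  P(Y|X=0) = (1/4, 3/4), H(Y|X=0) = 0.8113, weight P(X=0) = 1/2
  P(Y|X=1) = (1/4, 3/4), H(Y|X=1) = 0.8113, weight P(X=1) = 1/4
  P(Y|X=2) = (1/4, 3/4), H(Y|X=2) = 0.8113, weight P(X=2) = 1/4
H(Y|X) = 0.8113 bits

H(X) + H(Y|X) = 1.5000 + 0.8113 = 2.3113 bits

Both sides equal 2.3113 bits. ✓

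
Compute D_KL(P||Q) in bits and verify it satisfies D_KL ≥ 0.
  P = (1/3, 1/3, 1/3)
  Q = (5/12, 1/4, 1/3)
0.0310 bits

KL divergence satisfies the Gibbs inequality: D_KL(P||Q) ≥ 0 for all distributions P, Q.

D_KL(P||Q) = Σ p(x) log(p(x)/q(x))
Term by term:
  x=0: 1/3 × log_2[(1/3)/(5/12)] = -0.1073
  x=1: 1/3 × log_2[(1/3)/(1/4)] = 0.1383
  x=2: 1/3 × log_2[(1/3)/(1/3)] = 0.0000
D_KL(P||Q) = 0.0310 bits

D_KL(P||Q) = 0.0310 ≥ 0 ✓

This non-negativity is a fundamental property: relative entropy cannot be negative because it measures how different Q is from P.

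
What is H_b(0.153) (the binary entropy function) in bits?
0.6173 bits

The binary entropy function is:
H(p) = -p log(p) - (1-p) log(1-p)

H(0.153) = -0.153 × log_2(0.153) - 0.847 × log_2(0.847)
H(0.153) = 0.6173 bits

Note: Binary entropy is maximized at p=0.5 (H=1 bit) and minimized at p=0 or p=1 (H=0).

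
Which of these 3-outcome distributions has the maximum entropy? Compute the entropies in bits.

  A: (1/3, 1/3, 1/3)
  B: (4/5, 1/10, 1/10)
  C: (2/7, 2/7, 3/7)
A

For a discrete distribution over n outcomes, entropy is maximized by the uniform distribution.

Computing entropies:
H(A) = 1.5850 bits
H(B) = 0.9219 bits
H(C) = 1.5567 bits

The uniform distribution (where all probabilities equal 1/3) achieves the maximum entropy of log_2(3) = 1.5850 bits.

Distribution A has the highest entropy.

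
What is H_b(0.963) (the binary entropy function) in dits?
0.0687 dits

The binary entropy function is:
H(p) = -p log(p) - (1-p) log(1-p)

H(0.963) = -0.963 × log_10(0.963) - 0.037 × log_10(0.037)
H(0.963) = 0.0687 dits

Note: Binary entropy is maximized at p=0.5 (H=1 bit) and minimized at p=0 or p=1 (H=0).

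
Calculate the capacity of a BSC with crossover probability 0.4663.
0.0033 bits

For a binary symmetric channel (BSC) with error probability p:
Capacity C = 1 - H(p) bits per symbol

where H(p) = -p log₂(p) - (1-p) log₂(1-p) is the binary entropy function.

H(0.4663) = 0.9967 bits
C = 1 - 0.9967 = 0.0033 bits per symbol

This means we can reliably transmit up to 0.0033 bits of information per channel use.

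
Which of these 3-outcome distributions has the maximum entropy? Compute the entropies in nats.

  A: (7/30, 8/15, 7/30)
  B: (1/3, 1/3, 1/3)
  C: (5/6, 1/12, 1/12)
B

For a discrete distribution over n outcomes, entropy is maximized by the uniform distribution.

Computing entropies:
H(A) = 1.0144 nats
H(B) = 1.0986 nats
H(C) = 0.5661 nats

The uniform distribution (where all probabilities equal 1/3) achieves the maximum entropy of log_e(3) = 1.0986 nats.

Distribution B has the highest entropy.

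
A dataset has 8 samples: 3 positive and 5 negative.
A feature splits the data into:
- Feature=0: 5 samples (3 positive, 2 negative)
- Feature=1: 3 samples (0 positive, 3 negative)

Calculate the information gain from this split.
0.3476 bits

Information Gain = H(Y) - H(Y|Feature)

Before split:
P(positive) = 3/8 = 0.3750
H(Y) = 0.9544 bits

After split:
Feature=0: H = 0.9710 bits (weight = 5/8)
Feature=1: H = 0.0000 bits (weight = 3/8)
H(Y|Feature) = (5/8)×0.9710 + (3/8)×0.0000 = 0.6068 bits

Information Gain = 0.9544 - 0.6068 = 0.3476 bits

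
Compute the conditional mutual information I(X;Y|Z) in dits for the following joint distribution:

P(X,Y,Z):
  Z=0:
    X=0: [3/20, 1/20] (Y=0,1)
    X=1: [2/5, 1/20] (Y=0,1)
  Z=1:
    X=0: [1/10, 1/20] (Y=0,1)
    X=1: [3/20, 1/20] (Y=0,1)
0.0048 dits

Conditional mutual information: I(X;Y|Z) = H(X|Z) + H(Y|Z) - H(X,Y|Z)

H(Z) = 0.2812
H(X,Z) = 0.5592 → H(X|Z) = 0.2780
H(Y,Z) = 0.4933 → H(Y|Z) = 0.2121
H(X,Y,Z) = 0.7666 → H(X,Y|Z) = 0.4854

I(X;Y|Z) = 0.2780 + 0.2121 - 0.4854 = 0.0048 dits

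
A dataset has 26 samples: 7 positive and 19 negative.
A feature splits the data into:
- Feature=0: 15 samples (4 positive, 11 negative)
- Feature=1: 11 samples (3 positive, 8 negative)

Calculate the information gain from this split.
0.0000 bits

Information Gain = H(Y) - H(Y|Feature)

Before split:
P(positive) = 7/26 = 0.2692
H(Y) = 0.8404 bits

After split:
Feature=0: H = 0.8366 bits (weight = 15/26)
Feature=1: H = 0.8454 bits (weight = 11/26)
H(Y|Feature) = (15/26)×0.8366 + (11/26)×0.8454 = 0.8403 bits

Information Gain = 0.8404 - 0.8403 = 0.0000 bits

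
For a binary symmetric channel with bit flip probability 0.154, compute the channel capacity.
0.3802 bits

For a binary symmetric channel (BSC) with error probability p:
Capacity C = 1 - H(p) bits per symbol

where H(p) = -p log₂(p) - (1-p) log₂(1-p) is the binary entropy function.

H(0.154) = 0.6198 bits
C = 1 - 0.6198 = 0.3802 bits per symbol

This means we can reliably transmit up to 0.3802 bits of information per channel use.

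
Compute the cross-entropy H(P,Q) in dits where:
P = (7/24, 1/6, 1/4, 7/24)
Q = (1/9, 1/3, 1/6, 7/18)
0.6720 dits

Cross-entropy: H(P,Q) = -Σ p(x) log q(x)

Alternatively: H(P,Q) = H(P) + D_KL(P||Q)
H(P) = 0.5924 dits
D_KL(P||Q) = 0.0797 dits

H(P,Q) = 0.5924 + 0.0797 = 0.6720 dits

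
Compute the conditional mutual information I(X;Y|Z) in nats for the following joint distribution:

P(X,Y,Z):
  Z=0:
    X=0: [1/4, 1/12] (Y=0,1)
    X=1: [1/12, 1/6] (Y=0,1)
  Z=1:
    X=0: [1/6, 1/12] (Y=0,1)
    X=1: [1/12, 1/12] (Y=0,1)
0.0576 nats

Conditional mutual information: I(X;Y|Z) = H(X|Z) + H(Y|Z) - H(X,Y|Z)

H(Z) = 0.6792
H(X,Z) = 1.3580 → H(X|Z) = 0.6788
H(Y,Z) = 1.3580 → H(Y|Z) = 0.6788
H(X,Y,Z) = 1.9792 → H(X,Y|Z) = 1.3000

I(X;Y|Z) = 0.6788 + 0.6788 - 1.3000 = 0.0576 nats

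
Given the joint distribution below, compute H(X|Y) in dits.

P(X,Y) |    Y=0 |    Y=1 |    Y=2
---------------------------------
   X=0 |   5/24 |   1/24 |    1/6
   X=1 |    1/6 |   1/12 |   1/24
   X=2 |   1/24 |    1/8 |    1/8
0.4216 dits

Using the chain rule: H(X|Y) = H(X,Y) - H(Y)

First, compute H(X,Y) = 0.8895 dits

Marginal P(Y) = (5/12, 1/4, 1/3)
H(Y) = 0.4680 dits

H(X|Y) = H(X,Y) - H(Y) = 0.8895 - 0.4680 = 0.4216 dits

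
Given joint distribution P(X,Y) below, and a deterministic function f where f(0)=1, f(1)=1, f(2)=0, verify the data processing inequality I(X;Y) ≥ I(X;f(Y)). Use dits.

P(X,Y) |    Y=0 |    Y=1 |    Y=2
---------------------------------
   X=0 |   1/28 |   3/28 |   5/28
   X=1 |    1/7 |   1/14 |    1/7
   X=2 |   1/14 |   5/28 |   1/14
I(X;Y) = 0.0363, I(X;f(Y)) = 0.0168, inequality holds: 0.0363 ≥ 0.0168

Data Processing Inequality: For any Markov chain X → Y → Z, we have I(X;Y) ≥ I(X;Z).

Here Z = f(Y) is a deterministic function of Y, forming X → Y → Z.

Original I(X;Y) = 0.0363 dits

After applying f:
P(X,Z) where Z=f(Y):
- P(X,Z=0) = P(X,Y=2)
- P(X,Z=1) = P(X,Y=0) + P(X,Y=1)

I(X;Z) = I(X;f(Y)) = 0.0168 dits

Verification: 0.0363 ≥ 0.0168 ✓

Information cannot be created by processing; the function f can only lose information about X.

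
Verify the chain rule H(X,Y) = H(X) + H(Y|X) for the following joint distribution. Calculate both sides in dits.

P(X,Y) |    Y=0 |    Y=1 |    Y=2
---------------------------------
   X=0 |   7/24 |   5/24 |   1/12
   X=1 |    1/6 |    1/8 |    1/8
H(X,Y) = 0.7434, H(X) = 0.2950, H(Y|X) = 0.4484 (all in dits)

Chain rule: H(X,Y) = H(X) + H(Y|X)

Left side — joint entropy directly:
H(X,Y) = -Σ p(x,y) log p(x,y) = 0.7434 dits

Right side — compute H(Y|X) from the conditional distributions:
P(X) = (7/12, 5/12), so H(X) = 0.2950 dits
H(Y|X) = Σ_x P(X=x) · H(Y|X=x):
  P(Y|X=0) = (1/2, 5/14, 1/7), H(Y|X=0) = 0.4309, weight P(X=0) = 7/12
  P(Y|X=1) = (2/5, 3/10, 3/10), H(Y|X=1) = 0.4729, weight P(X=1) = 5/12
H(Y|X) = 0.4484 dits

H(X) + H(Y|X) = 0.2950 + 0.4484 = 0.7434 dits

Both sides equal 0.7434 dits. ✓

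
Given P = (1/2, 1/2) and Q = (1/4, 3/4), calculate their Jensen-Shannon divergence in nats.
0.0338 nats

Jensen-Shannon divergence is:
JSD(P||Q) = 0.5 × D_KL(P||M) + 0.5 × D_KL(Q||M)
where M = 0.5 × (P + Q) is the mixture distribution.

M = 0.5 × (1/2, 1/2) + 0.5 × (1/4, 3/4) = (3/8, 5/8)

D_KL(P||M) = 0.0323 nats
D_KL(Q||M) = 0.0354 nats

JSD(P||Q) = 0.5 × 0.0323 + 0.5 × 0.0354 = 0.0338 nats

Unlike KL divergence, JSD is symmetric and bounded: 0 ≤ JSD ≤ log(2).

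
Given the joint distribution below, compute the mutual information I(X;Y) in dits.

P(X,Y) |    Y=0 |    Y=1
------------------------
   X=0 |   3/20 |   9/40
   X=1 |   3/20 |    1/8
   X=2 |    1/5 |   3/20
0.0053 dits

Mutual information: I(X;Y) = H(X) + H(Y) - H(X,Y)

Marginals:
P(X) = (3/8, 11/40, 7/20), H(X) = 0.4735 dits
P(Y) = (1/2, 1/2), H(Y) = 0.3010 dits

Joint entropy: H(X,Y) = 0.7692 dits

I(X;Y) = 0.4735 + 0.3010 - 0.7692 = 0.0053 dits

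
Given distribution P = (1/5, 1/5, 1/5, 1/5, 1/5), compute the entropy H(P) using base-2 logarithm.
2.3219 bits

Shannon entropy is H(X) = -Σ p(x) log p(x).

For P = (1/5, 1/5, 1/5, 1/5, 1/5):
H = -1/5 × log_2(1/5) -1/5 × log_2(1/5) -1/5 × log_2(1/5) -1/5 × log_2(1/5) -1/5 × log_2(1/5)
H = 2.3219 bits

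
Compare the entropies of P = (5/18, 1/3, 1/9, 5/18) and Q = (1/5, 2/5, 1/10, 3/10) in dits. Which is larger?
P

Computing entropies in dits:
H(P) = 0.5741
H(Q) = 0.5558

Distribution P has higher entropy.

Intuition: The distribution closer to uniform (more spread out) has higher entropy.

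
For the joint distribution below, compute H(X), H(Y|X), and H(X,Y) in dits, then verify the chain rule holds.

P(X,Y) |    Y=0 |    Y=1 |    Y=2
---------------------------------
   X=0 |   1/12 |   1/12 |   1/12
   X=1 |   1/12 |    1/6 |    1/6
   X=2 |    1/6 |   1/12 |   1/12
H(X,Y) = 0.9287, H(X) = 0.4680, H(Y|X) = 0.4607 (all in dits)

Chain rule: H(X,Y) = H(X) + H(Y|X)

Left side — joint entropy directly:
H(X,Y) = -Σ p(x,y) log p(x,y) = 0.9287 dits

Right side — compute H(Y|X) from the conditional distributions:
P(X) = (1/4, 5/12, 1/3), so H(X) = 0.4680 dits
H(Y|X) = Σ_x P(X=x) · H(Y|X=x):
  P(Y|X=0) = (1/3, 1/3, 1/3), H(Y|X=0) = 0.4771, weight P(X=0) = 1/4
  P(Y|X=1) = (1/5, 2/5, 2/5), H(Y|X=1) = 0.4581, weight P(X=1) = 5/12
  P(Y|X=2) = (1/2, 1/4, 1/4), H(Y|X=2) = 0.4515, weight P(X=2) = 1/3
H(Y|X) = 0.4607 dits

H(X) + H(Y|X) = 0.4680 + 0.4607 = 0.9287 dits

Both sides equal 0.9287 dits. ✓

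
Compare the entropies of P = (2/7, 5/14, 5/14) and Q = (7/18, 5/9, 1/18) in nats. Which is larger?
P

Computing entropies in nats:
H(P) = 1.0934
H(Q) = 0.8544

Distribution P has higher entropy.

Intuition: The distribution closer to uniform (more spread out) has higher entropy.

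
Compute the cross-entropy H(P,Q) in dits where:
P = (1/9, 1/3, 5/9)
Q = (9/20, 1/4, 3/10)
0.5297 dits

Cross-entropy: H(P,Q) = -Σ p(x) log q(x)

Alternatively: H(P,Q) = H(P) + D_KL(P||Q)
H(P) = 0.4069 dits
D_KL(P||Q) = 0.1228 dits

H(P,Q) = 0.4069 + 0.1228 = 0.5297 dits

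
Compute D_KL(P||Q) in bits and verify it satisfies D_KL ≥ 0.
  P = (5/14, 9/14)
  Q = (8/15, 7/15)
0.0904 bits

KL divergence satisfies the Gibbs inequality: D_KL(P||Q) ≥ 0 for all distributions P, Q.

D_KL(P||Q) = Σ p(x) log(p(x)/q(x))
Term by term:
  x=0: 5/14 × log_2[(5/14)/(8/15)] = -0.2066
  x=1: 9/14 × log_2[(9/14)/(7/15)] = 0.2971
D_KL(P||Q) = 0.0904 bits

D_KL(P||Q) = 0.0904 ≥ 0 ✓

This non-negativity is a fundamental property: relative entropy cannot be negative because it measures how different Q is from P.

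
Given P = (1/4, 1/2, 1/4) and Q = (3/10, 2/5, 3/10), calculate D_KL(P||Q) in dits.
0.0089 dits

KL divergence: D_KL(P||Q) = Σ p(x) log(p(x)/q(x))

Computing term by term:
  x=0: 1/4 × log_10[(1/4)/(3/10)] = 1/4 × -0.0792 = -0.0198
  x=1: 1/2 × log_10[(1/2)/(2/5)] = 1/2 × 0.0969 = 0.0485
  x=2: 1/4 × log_10[(1/4)/(3/10)] = 1/4 × -0.0792 = -0.0198

D_KL(P||Q) = 0.0089 dits

Note: KL divergence is always non-negative and equals 0 iff P = Q.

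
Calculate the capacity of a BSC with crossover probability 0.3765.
0.0445 bits

For a binary symmetric channel (BSC) with error probability p:
Capacity C = 1 - H(p) bits per symbol

where H(p) = -p log₂(p) - (1-p) log₂(1-p) is the binary entropy function.

H(0.3765) = 0.9555 bits
C = 1 - 0.9555 = 0.0445 bits per symbol

This means we can reliably transmit up to 0.0445 bits of information per channel use.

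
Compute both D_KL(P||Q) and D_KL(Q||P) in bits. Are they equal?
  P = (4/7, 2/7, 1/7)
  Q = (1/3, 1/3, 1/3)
D_KL(P||Q) = 0.2062, D_KL(Q||P) = 0.2224

KL divergence is not symmetric: D_KL(P||Q) ≠ D_KL(Q||P) in general.

D_KL(P||Q) = 0.2062 bits
D_KL(Q||P) = 0.2224 bits

No, they are not equal!

This asymmetry is why KL divergence is not a true distance metric.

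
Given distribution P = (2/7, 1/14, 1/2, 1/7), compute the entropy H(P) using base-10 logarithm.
0.5086 dits

Shannon entropy is H(X) = -Σ p(x) log p(x).

For P = (2/7, 1/14, 1/2, 1/7):
H = -2/7 × log_10(2/7) -1/14 × log_10(1/14) -1/2 × log_10(1/2) -1/7 × log_10(1/7)
H = 0.5086 dits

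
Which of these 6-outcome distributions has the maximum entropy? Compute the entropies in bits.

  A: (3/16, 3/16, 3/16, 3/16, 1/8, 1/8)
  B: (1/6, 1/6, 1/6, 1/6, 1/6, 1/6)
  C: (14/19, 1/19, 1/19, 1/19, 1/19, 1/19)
B

For a discrete distribution over n outcomes, entropy is maximized by the uniform distribution.

Computing entropies:
H(A) = 2.5613 bits
H(B) = 2.5850 bits
H(C) = 1.4425 bits

The uniform distribution (where all probabilities equal 1/6) achieves the maximum entropy of log_2(6) = 2.5850 bits.

Distribution B has the highest entropy.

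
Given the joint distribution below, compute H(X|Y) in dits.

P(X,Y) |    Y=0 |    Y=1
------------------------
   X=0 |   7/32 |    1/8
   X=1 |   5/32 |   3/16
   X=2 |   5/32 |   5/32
0.4713 dits

Using the chain rule: H(X|Y) = H(X,Y) - H(Y)

First, compute H(X,Y) = 0.7715 dits

Marginal P(Y) = (17/32, 15/32)
H(Y) = 0.3002 dits

H(X|Y) = H(X,Y) - H(Y) = 0.7715 - 0.3002 = 0.4713 dits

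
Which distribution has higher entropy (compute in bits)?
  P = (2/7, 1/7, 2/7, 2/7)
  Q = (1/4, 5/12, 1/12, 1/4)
P

Computing entropies in bits:
H(P) = 1.9502
H(Q) = 1.8250

Distribution P has higher entropy.

Intuition: The distribution closer to uniform (more spread out) has higher entropy.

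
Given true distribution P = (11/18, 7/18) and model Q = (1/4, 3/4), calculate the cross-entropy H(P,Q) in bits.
1.3836 bits

Cross-entropy: H(P,Q) = -Σ p(x) log q(x)

Alternatively: H(P,Q) = H(P) + D_KL(P||Q)
H(P) = 0.9641 bits
D_KL(P||Q) = 0.4195 bits

H(P,Q) = 0.9641 + 0.4195 = 1.3836 bits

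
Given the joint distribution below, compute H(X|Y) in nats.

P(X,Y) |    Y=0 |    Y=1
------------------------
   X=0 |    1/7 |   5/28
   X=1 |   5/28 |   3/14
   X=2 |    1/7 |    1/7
1.0887 nats

Using the chain rule: H(X|Y) = H(X,Y) - H(Y)

First, compute H(X,Y) = 1.7793 nats

Marginal P(Y) = (13/28, 15/28)
H(Y) = 0.6906 nats

H(X|Y) = H(X,Y) - H(Y) = 1.7793 - 0.6906 = 1.0887 nats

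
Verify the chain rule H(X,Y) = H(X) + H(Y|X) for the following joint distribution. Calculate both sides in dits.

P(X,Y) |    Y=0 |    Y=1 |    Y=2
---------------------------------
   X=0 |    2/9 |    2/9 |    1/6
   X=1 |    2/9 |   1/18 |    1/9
H(X,Y) = 0.7409, H(X) = 0.2902, H(Y|X) = 0.4507 (all in dits)

Chain rule: H(X,Y) = H(X) + H(Y|X)

Left side — joint entropy directly:
H(X,Y) = -Σ p(x,y) log p(x,y) = 0.7409 dits

Right side — compute H(Y|X) from the conditional distributions:
P(X) = (11/18, 7/18), so H(X) = 0.2902 dits
H(Y|X) = Σ_x P(X=x) · H(Y|X=x):
  P(Y|X=0) = (4/11, 4/11, 3/11), H(Y|X=0) = 0.4734, weight P(X=0) = 11/18
  P(Y|X=1) = (4/7, 1/7, 2/7), H(Y|X=1) = 0.4151, weight P(X=1) = 7/18
H(Y|X) = 0.4507 dits

H(X) + H(Y|X) = 0.2902 + 0.4507 = 0.7409 dits

Both sides equal 0.7409 dits. ✓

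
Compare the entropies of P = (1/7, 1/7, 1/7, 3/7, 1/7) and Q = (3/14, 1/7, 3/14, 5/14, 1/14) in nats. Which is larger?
Q

Computing entropies in nats:
H(P) = 1.4751
H(Q) = 1.4944

Distribution Q has higher entropy.

Intuition: The distribution closer to uniform (more spread out) has higher entropy.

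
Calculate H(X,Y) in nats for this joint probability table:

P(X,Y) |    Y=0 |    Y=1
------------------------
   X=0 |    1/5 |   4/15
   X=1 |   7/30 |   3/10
1.3751 nats

Joint entropy is H(X,Y) = -Σ_{x,y} p(x,y) log p(x,y).

Summing over all non-zero entries:
H(X,Y) = -[1/5·log_e(1/5) + 4/15·log_e(4/15) + 7/30·log_e(7/30) + 3/10·log_e(3/10)]
H(X,Y) = 1.3751 nats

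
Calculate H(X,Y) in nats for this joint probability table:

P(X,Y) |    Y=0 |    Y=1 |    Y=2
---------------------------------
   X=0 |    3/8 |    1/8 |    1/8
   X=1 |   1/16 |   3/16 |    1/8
1.6348 nats

Joint entropy is H(X,Y) = -Σ_{x,y} p(x,y) log p(x,y).

Summing over all non-zero entries:
H(X,Y) = -[3/8·log_e(3/8) + 1/8·log_e(1/8) + 1/8·log_e(1/8) + 1/16·log_e(1/16) + 3/16·log_e(3/16) + 1/8·log_e(1/8)]
H(X,Y) = 1.6348 nats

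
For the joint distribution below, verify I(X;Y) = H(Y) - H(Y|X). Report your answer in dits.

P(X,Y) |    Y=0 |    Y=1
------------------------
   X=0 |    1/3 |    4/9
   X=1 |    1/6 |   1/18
I(X;Y) = 0.0161 dits

Mutual information has multiple equivalent forms:
- I(X;Y) = H(X) - H(X|Y)
- I(X;Y) = H(Y) - H(Y|X)
- I(X;Y) = H(X) + H(Y) - H(X,Y)

Computing all quantities:
H(X) = 0.2300, H(Y) = 0.3010, H(X,Y) = 0.5150
H(X|Y) = 0.2140, H(Y|X) = 0.2849

Verification:
H(X) - H(X|Y) = 0.2300 - 0.2140 = 0.0161
H(Y) - H(Y|X) = 0.3010 - 0.2849 = 0.0161
H(X) + H(Y) - H(X,Y) = 0.2300 + 0.3010 - 0.5150 = 0.0161

All forms give I(X;Y) = 0.0161 dits. ✓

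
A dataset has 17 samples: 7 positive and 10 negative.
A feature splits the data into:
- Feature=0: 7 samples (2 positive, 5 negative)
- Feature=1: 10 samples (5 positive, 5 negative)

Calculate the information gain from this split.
0.0338 bits

Information Gain = H(Y) - H(Y|Feature)

Before split:
P(positive) = 7/17 = 0.4118
H(Y) = 0.9774 bits

After split:
Feature=0: H = 0.8631 bits (weight = 7/17)
Feature=1: H = 1.0000 bits (weight = 10/17)
H(Y|Feature) = (7/17)×0.8631 + (10/17)×1.0000 = 0.9436 bits

Information Gain = 0.9774 - 0.9436 = 0.0338 bits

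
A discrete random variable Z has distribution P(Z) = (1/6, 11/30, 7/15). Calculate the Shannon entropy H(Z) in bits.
1.4747 bits

Shannon entropy is H(X) = -Σ p(x) log p(x).

For P = (1/6, 11/30, 7/15):
H = -1/6 × log_2(1/6) -11/30 × log_2(11/30) -7/15 × log_2(7/15)
H = 1.4747 bits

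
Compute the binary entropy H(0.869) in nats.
0.3883 nats

The binary entropy function is:
H(p) = -p log(p) - (1-p) log(1-p)

H(0.869) = -0.869 × log_e(0.869) - 0.131 × log_e(0.131)
H(0.869) = 0.3883 nats

Note: Binary entropy is maximized at p=0.5 (H=1 bit) and minimized at p=0 or p=1 (H=0).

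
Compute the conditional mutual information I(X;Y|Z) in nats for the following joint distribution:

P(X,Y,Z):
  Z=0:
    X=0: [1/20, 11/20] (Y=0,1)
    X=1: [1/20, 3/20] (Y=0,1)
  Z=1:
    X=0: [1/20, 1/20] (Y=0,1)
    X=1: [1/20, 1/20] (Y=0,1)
0.0168 nats

Conditional mutual information: I(X;Y|Z) = H(X|Z) + H(Y|Z) - H(X,Y|Z)

H(Z) = 0.5004
H(X,Z) = 1.0889 → H(X|Z) = 0.5885
H(Y,Z) = 0.9404 → H(Y|Z) = 0.4400
H(X,Y,Z) = 1.5121 → H(X,Y|Z) = 1.0117

I(X;Y|Z) = 0.5885 + 0.4400 - 1.0117 = 0.0168 nats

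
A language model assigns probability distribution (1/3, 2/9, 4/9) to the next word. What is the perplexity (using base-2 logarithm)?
2.8888

Perplexity is 2^H (or exp(H) for natural log).

First, H = -Σ p log p = 1.5305 bits
Perplexity = 2^1.5305 = 2.8888

Interpretation: The model's uncertainty is equivalent to choosing uniformly among 2.9 options.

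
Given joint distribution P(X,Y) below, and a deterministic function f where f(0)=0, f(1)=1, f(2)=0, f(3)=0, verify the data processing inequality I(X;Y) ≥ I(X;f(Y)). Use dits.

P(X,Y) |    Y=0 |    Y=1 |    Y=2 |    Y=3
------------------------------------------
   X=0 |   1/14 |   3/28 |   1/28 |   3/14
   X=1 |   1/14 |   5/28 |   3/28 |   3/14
I(X;Y) = 0.0076, I(X;f(Y)) = 0.0010, inequality holds: 0.0076 ≥ 0.0010

Data Processing Inequality: For any Markov chain X → Y → Z, we have I(X;Y) ≥ I(X;Z).

Here Z = f(Y) is a deterministic function of Y, forming X → Y → Z.

Original I(X;Y) = 0.0076 dits

After applying f:
P(X,Z) where Z=f(Y):
- P(X,Z=0) = P(X,Y=0) + P(X,Y=2) + P(X,Y=3)
- P(X,Z=1) = P(X,Y=1)

I(X;Z) = I(X;f(Y)) = 0.0010 dits

Verification: 0.0076 ≥ 0.0010 ✓

Information cannot be created by processing; the function f can only lose information about X.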